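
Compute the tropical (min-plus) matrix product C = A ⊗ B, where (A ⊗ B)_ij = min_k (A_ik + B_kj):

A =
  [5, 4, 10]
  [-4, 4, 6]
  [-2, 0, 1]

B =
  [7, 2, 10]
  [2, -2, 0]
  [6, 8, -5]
A ⊗ B =
  [6, 2, 4]
  [3, -2, 1]
  [2, -2, -4]

Apply the min-plus product entry-by-entry:
  C[0][0] = min over k of (A[0][0] + B[0][0] = 5 + 7 = 12, A[0][1] + B[1][0] = 4 + 2 = 6, A[0][2] + B[2][0] = 10 + 6 = 16) = 6 (attained at k = 1)
  C[0][1] = min over k of (A[0][0] + B[0][1] = 5 + 2 = 7, A[0][1] + B[1][1] = 4 + -2 = 2, A[0][2] + B[2][1] = 10 + 8 = 18) = 2 (attained at k = 1)
  C[0][2] = min over k of (A[0][0] + B[0][2] = 5 + 10 = 15, A[0][1] + B[1][2] = 4 + 0 = 4, A[0][2] + B[2][2] = 10 + -5 = 5) = 4 (attained at k = 1)
  C[1][0] = min over k of (A[1][0] + B[0][0] = -4 + 7 = 3, A[1][1] + B[1][0] = 4 + 2 = 6, A[1][2] + B[2][0] = 6 + 6 = 12) = 3 (attained at k = 0)
  C[1][1] = min over k of (A[1][0] + B[0][1] = -4 + 2 = -2, A[1][1] + B[1][1] = 4 + -2 = 2, A[1][2] + B[2][1] = 6 + 8 = 14) = -2 (attained at k = 0)
  C[1][2] = min over k of (A[1][0] + B[0][2] = -4 + 10 = 6, A[1][1] + B[1][2] = 4 + 0 = 4, A[1][2] + B[2][2] = 6 + -5 = 1) = 1 (attained at k = 2)
  C[2][0] = min over k of (A[2][0] + B[0][0] = -2 + 7 = 5, A[2][1] + B[1][0] = 0 + 2 = 2, A[2][2] + B[2][0] = 1 + 6 = 7) = 2 (attained at k = 1)
  C[2][1] = min over k of (A[2][0] + B[0][1] = -2 + 2 = 0, A[2][1] + B[1][1] = 0 + -2 = -2, A[2][2] + B[2][1] = 1 + 8 = 9) = -2 (attained at k = 1)
  C[2][2] = min over k of (A[2][0] + B[0][2] = -2 + 10 = 8, A[2][1] + B[1][2] = 0 + 0 = 0, A[2][2] + B[2][2] = 1 + -5 = -4) = -4 (attained at k = 2)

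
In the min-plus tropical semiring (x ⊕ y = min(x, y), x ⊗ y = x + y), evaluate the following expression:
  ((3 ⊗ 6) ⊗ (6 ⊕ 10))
((3 ⊗ 6) ⊗ (6 ⊕ 10)) = 15

Expand innermost to outermost. Recall ⊕ takes the minimum of its arguments and ⊗ takes their sum. Working out the expression ((3 ⊗ 6) ⊗ (6 ⊕ 10)) gives 15.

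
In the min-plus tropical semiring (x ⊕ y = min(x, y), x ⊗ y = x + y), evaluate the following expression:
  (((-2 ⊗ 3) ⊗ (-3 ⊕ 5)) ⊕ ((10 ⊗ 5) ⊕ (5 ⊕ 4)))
(((-2 ⊗ 3) ⊗ (-3 ⊕ 5)) ⊕ ((10 ⊗ 5) ⊕ (5 ⊕ 4))) = -2

Expand innermost to outermost. Recall ⊕ takes the minimum of its arguments and ⊗ takes their sum. Working out the expression (((-2 ⊗ 3) ⊗ (-3 ⊕ 5)) ⊕ ((10 ⊗ 5) ⊕ (5 ⊕ 4))) gives -2.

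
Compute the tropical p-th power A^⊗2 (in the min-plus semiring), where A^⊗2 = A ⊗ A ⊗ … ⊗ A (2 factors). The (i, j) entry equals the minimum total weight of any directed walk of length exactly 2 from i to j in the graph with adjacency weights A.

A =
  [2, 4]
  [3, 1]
A^⊗2 =
  [4, 5]
  [4, 2]

Each entry (A^⊗2)_ij equals the minimum over all length-2 walks i = v_0 → v_1 → … → v_2 = j of Σ_t A[v_t][v_{t+1}]. For example, for (i, j) = (0, 1) we minimise over 2 possible intermediate vertex sequences; the minimum is 5, attained along the walk 0 → 1 → 1.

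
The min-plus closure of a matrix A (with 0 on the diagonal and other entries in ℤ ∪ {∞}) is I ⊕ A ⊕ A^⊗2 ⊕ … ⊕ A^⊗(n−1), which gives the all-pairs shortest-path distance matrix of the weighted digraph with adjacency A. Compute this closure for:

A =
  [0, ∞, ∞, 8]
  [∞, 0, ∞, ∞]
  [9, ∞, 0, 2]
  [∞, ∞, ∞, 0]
Closure =
  [0, ∞, ∞, 8]
  [∞, 0, ∞, ∞]
  [9, ∞, 0, 2]
  [∞, ∞, ∞, 0]

This is the Floyd-Warshall all-pairs shortest-path computation. For each intermediate vertex k = 0, 1, …, 3, update dist[i][j] ← min(dist[i][j], dist[i][k] + dist[k][j]). The final matrix gives, for each (i, j), the minimum total weight of any directed path from i to j (possibly empty when i = j).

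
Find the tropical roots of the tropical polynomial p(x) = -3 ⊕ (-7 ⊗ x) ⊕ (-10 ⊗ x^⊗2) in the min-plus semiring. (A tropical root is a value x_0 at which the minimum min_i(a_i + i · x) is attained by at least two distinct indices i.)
Roots: {3, 4}

Each tropical root is a break point of the lower envelope of the lines y = a_i + i · x (there are 3 lines, with slopes 0, 1, ..., 2). Only the lines that attain the minimum somewhere contribute to roots; other lines are dominated. Here the surviving (envelope) indices are i = 2, i = 1, i = 0.
Intersections between consecutive envelope lines give the roots: for adjacent envelope indices i < j the intersection is x = (a_i − a_j) / (j − i). Reading off the sorted break points: {3, 4}.
Verification: at each break x_0, at least two indices attain the minimum of min_i(a_i + i · x_0).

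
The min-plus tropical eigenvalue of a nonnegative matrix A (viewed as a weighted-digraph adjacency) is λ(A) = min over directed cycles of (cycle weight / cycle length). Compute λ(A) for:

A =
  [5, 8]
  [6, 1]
λ(A) = 1

Enumerate directed cycles and compute their means (weight / length). Sample:
  cycle 0 → 0: weight = 5, length = 1, mean = 5/1 ≈ 5.000
  cycle 1 → 1: weight = 1, length = 1, mean = 1/1 ≈ 1.000
  cycle 0 → 1 → 0: weight = 14, length = 2, mean = 14/2 ≈ 7.000
  cycle 1 → 0 → 1: weight = 14, length = 2, mean = 14/2 ≈ 7.000
Minimum mean = 1.000, attained e.g. along the cycle 1 → 1 with weight 1 and length 1. So λ(A) = 1/1 = 1.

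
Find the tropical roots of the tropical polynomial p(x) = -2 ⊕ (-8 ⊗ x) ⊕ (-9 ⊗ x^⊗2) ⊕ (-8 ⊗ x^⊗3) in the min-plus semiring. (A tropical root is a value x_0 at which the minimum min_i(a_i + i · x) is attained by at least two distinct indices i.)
Roots: {-1, 1, 6}

Each tropical root is a break point of the lower envelope of the lines y = a_i + i · x (there are 4 lines, with slopes 0, 1, ..., 3). Only the lines that attain the minimum somewhere contribute to roots; other lines are dominated. Here the surviving (envelope) indices are i = 3, i = 2, i = 1, i = 0.
Intersections between consecutive envelope lines give the roots: for adjacent envelope indices i < j the intersection is x = (a_i − a_j) / (j − i). Reading off the sorted break points: {-1, 1, 6}.
Verification: at each break x_0, at least two indices attain the minimum of min_i(a_i + i · x_0).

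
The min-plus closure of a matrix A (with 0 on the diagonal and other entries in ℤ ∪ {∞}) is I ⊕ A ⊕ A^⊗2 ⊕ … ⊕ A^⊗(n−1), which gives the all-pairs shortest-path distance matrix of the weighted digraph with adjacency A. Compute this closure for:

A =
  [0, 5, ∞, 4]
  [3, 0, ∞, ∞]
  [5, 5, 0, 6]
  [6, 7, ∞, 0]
Closure =
  [0, 5, ∞, 4]
  [3, 0, ∞, 7]
  [5, 5, 0, 6]
  [6, 7, ∞, 0]

This is the Floyd-Warshall all-pairs shortest-path computation. For each intermediate vertex k = 0, 1, …, 3, update dist[i][j] ← min(dist[i][j], dist[i][k] + dist[k][j]). The final matrix gives, for each (i, j), the minimum total weight of any directed path from i to j (possibly empty when i = j).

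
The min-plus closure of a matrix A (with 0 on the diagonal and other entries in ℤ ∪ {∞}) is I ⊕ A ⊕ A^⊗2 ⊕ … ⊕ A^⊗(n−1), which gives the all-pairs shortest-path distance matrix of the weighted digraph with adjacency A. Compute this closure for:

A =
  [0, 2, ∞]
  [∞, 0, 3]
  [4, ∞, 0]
Closure =
  [0, 2, 5]
  [7, 0, 3]
  [4, 6, 0]

This is the Floyd-Warshall all-pairs shortest-path computation. For each intermediate vertex k = 0, 1, …, 2, update dist[i][j] ← min(dist[i][j], dist[i][k] + dist[k][j]). The final matrix gives, for each (i, j), the minimum total weight of any directed path from i to j (possibly empty when i = j).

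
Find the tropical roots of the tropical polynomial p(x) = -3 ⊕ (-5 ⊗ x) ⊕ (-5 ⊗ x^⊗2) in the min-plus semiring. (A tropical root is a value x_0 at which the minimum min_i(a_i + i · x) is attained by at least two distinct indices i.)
Roots: {0, 2}

Each tropical root is a break point of the lower envelope of the lines y = a_i + i · x (there are 3 lines, with slopes 0, 1, ..., 2). Only the lines that attain the minimum somewhere contribute to roots; other lines are dominated. Here the surviving (envelope) indices are i = 2, i = 1, i = 0.
Intersections between consecutive envelope lines give the roots: for adjacent envelope indices i < j the intersection is x = (a_i − a_j) / (j − i). Reading off the sorted break points: {0, 2}.
Verification: at each break x_0, at least two indices attain the minimum of min_i(a_i + i · x_0).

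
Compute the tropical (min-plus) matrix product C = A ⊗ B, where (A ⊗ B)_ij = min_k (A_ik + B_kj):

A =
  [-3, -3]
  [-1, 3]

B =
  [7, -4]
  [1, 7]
A ⊗ B =
  [-2, -7]
  [4, -5]

Apply the min-plus product entry-by-entry:
  C[0][0] = min over k of (A[0][0] + B[0][0] = -3 + 7 = 4, A[0][1] + B[1][0] = -3 + 1 = -2) = -2 (attained at k = 1)
  C[0][1] = min over k of (A[0][0] + B[0][1] = -3 + -4 = -7, A[0][1] + B[1][1] = -3 + 7 = 4) = -7 (attained at k = 0)
  C[1][0] = min over k of (A[1][0] + B[0][0] = -1 + 7 = 6, A[1][1] + B[1][0] = 3 + 1 = 4) = 4 (attained at k = 1)
  C[1][1] = min over k of (A[1][0] + B[0][1] = -1 + -4 = -5, A[1][1] + B[1][1] = 3 + 7 = 10) = -5 (attained at k = 0)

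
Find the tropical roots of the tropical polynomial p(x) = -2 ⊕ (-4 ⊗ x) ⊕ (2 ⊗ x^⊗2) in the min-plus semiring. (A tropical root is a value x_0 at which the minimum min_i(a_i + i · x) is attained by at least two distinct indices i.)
Roots: {-6, 2}

Each tropical root is a break point of the lower envelope of the lines y = a_i + i · x (there are 3 lines, with slopes 0, 1, ..., 2). Only the lines that attain the minimum somewhere contribute to roots; other lines are dominated. Here the surviving (envelope) indices are i = 2, i = 1, i = 0.
Intersections between consecutive envelope lines give the roots: for adjacent envelope indices i < j the intersection is x = (a_i − a_j) / (j − i). Reading off the sorted break points: {-6, 2}.
Verification: at each break x_0, at least two indices attain the minimum of min_i(a_i + i · x_0).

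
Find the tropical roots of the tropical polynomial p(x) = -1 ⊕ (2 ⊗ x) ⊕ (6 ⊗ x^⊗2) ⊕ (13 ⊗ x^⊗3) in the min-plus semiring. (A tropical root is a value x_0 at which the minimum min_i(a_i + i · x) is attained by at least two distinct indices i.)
Roots: {-7, -4, -3}

Each tropical root is a break point of the lower envelope of the lines y = a_i + i · x (there are 4 lines, with slopes 0, 1, ..., 3). Only the lines that attain the minimum somewhere contribute to roots; other lines are dominated. Here the surviving (envelope) indices are i = 3, i = 2, i = 1, i = 0.
Intersections between consecutive envelope lines give the roots: for adjacent envelope indices i < j the intersection is x = (a_i − a_j) / (j − i). Reading off the sorted break points: {-7, -4, -3}.
Verification: at each break x_0, at least two indices attain the minimum of min_i(a_i + i · x_0).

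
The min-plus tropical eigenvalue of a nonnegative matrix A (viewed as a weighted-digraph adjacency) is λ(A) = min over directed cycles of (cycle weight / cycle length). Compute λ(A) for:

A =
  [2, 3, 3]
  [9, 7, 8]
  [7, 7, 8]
λ(A) = 2

Enumerate directed cycles and compute their means (weight / length). Sample:
  cycle 0 → 0: weight = 2, length = 1, mean = 2/1 ≈ 2.000
  cycle 1 → 1: weight = 7, length = 1, mean = 7/1 ≈ 7.000
  cycle 2 → 2: weight = 8, length = 1, mean = 8/1 ≈ 8.000
  cycle 0 → 1 → 0: weight = 12, length = 2, mean = 12/2 ≈ 6.000
  cycle 0 → 2 → 0: weight = 10, length = 2, mean = 10/2 ≈ 5.000
  cycle 1 → 0 → 1: weight = 12, length = 2, mean = 12/2 ≈ 6.000
Minimum mean = 2.000, attained e.g. along the cycle 0 → 0 with weight 2 and length 1. So λ(A) = 2/1 = 2.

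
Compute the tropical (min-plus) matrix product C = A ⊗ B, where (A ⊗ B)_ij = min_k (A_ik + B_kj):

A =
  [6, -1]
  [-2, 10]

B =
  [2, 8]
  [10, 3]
A ⊗ B =
  [8, 2]
  [0, 6]

Apply the min-plus product entry-by-entry:
  C[0][0] = min over k of (A[0][0] + B[0][0] = 6 + 2 = 8, A[0][1] + B[1][0] = -1 + 10 = 9) = 8 (attained at k = 0)
  C[0][1] = min over k of (A[0][0] + B[0][1] = 6 + 8 = 14, A[0][1] + B[1][1] = -1 + 3 = 2) = 2 (attained at k = 1)
  C[1][0] = min over k of (A[1][0] + B[0][0] = -2 + 2 = 0, A[1][1] + B[1][0] = 10 + 10 = 20) = 0 (attained at k = 0)
  C[1][1] = min over k of (A[1][0] + B[0][1] = -2 + 8 = 6, A[1][1] + B[1][1] = 10 + 3 = 13) = 6 (attained at k = 0)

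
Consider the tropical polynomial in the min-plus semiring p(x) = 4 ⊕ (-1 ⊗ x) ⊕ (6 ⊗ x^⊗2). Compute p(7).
p(7) = 4

A tropical monomial a ⊗ x^⊗i evaluates to a + i · x. Evaluating each term at x = 7:
  Term 0 contributes 4 + 0 · 7 = 4
  Term 1 contributes -1 + 1 · 7 = 6
  Term 2 contributes 6 + 2 · 7 = 20
p(7) = ⊕ of these = min[4, 6, 20] = 4.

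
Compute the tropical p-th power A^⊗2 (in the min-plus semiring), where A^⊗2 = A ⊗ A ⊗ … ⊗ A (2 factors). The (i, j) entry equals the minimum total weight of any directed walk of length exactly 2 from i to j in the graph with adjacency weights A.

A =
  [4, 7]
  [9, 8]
A^⊗2 =
  [8, 11]
  [13, 16]

Each entry (A^⊗2)_ij equals the minimum over all length-2 walks i = v_0 → v_1 → … → v_2 = j of Σ_t A[v_t][v_{t+1}]. For example, for (i, j) = (0, 1) we minimise over 2 possible intermediate vertex sequences; the minimum is 11, attained along the walk 0 → 0 → 1.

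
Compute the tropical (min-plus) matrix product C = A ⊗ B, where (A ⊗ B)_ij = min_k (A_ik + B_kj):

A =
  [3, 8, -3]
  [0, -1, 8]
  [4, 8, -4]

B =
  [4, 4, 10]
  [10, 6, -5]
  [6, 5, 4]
A ⊗ B =
  [3, 2, 1]
  [4, 4, -6]
  [2, 1, 0]

Apply the min-plus product entry-by-entry:
  C[0][0] = min over k of (A[0][0] + B[0][0] = 3 + 4 = 7, A[0][1] + B[1][0] = 8 + 10 = 18, A[0][2] + B[2][0] = -3 + 6 = 3) = 3 (attained at k = 2)
  C[0][1] = min over k of (A[0][0] + B[0][1] = 3 + 4 = 7, A[0][1] + B[1][1] = 8 + 6 = 14, A[0][2] + B[2][1] = -3 + 5 = 2) = 2 (attained at k = 2)
  C[0][2] = min over k of (A[0][0] + B[0][2] = 3 + 10 = 13, A[0][1] + B[1][2] = 8 + -5 = 3, A[0][2] + B[2][2] = -3 + 4 = 1) = 1 (attained at k = 2)
  C[1][0] = min over k of (A[1][0] + B[0][0] = 0 + 4 = 4, A[1][1] + B[1][0] = -1 + 10 = 9, A[1][2] + B[2][0] = 8 + 6 = 14) = 4 (attained at k = 0)
  C[1][1] = min over k of (A[1][0] + B[0][1] = 0 + 4 = 4, A[1][1] + B[1][1] = -1 + 6 = 5, A[1][2] + B[2][1] = 8 + 5 = 13) = 4 (attained at k = 0)
  C[1][2] = min over k of (A[1][0] + B[0][2] = 0 + 10 = 10, A[1][1] + B[1][2] = -1 + -5 = -6, A[1][2] + B[2][2] = 8 + 4 = 12) = -6 (attained at k = 1)
  C[2][0] = min over k of (A[2][0] + B[0][0] = 4 + 4 = 8, A[2][1] + B[1][0] = 8 + 10 = 18, A[2][2] + B[2][0] = -4 + 6 = 2) = 2 (attained at k = 2)
  C[2][1] = min over k of (A[2][0] + B[0][1] = 4 + 4 = 8, A[2][1] + B[1][1] = 8 + 6 = 14, A[2][2] + B[2][1] = -4 + 5 = 1) = 1 (attained at k = 2)
  C[2][2] = min over k of (A[2][0] + B[0][2] = 4 + 10 = 14, A[2][1] + B[1][2] = 8 + -5 = 3, A[2][2] + B[2][2] = -4 + 4 = 0) = 0 (attained at k = 2)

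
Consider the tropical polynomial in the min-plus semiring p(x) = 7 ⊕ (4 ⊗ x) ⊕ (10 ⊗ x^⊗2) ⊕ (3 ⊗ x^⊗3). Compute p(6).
p(6) = 7

A tropical monomial a ⊗ x^⊗i evaluates to a + i · x. Evaluating each term at x = 6:
  Term 0 contributes 7 + 0 · 6 = 7
  Term 1 contributes 4 + 1 · 6 = 10
  Term 2 contributes 10 + 2 · 6 = 22
  Term 3 contributes 3 + 3 · 6 = 21
p(6) = ⊕ of these = min[7, 10, 22, 21] = 7.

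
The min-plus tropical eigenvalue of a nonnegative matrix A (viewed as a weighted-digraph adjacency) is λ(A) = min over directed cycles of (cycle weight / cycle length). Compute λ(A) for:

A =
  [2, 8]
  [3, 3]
λ(A) = 2

Enumerate directed cycles and compute their means (weight / length). Sample:
  cycle 0 → 0: weight = 2, length = 1, mean = 2/1 ≈ 2.000
  cycle 1 → 1: weight = 3, length = 1, mean = 3/1 ≈ 3.000
  cycle 0 → 1 → 0: weight = 11, length = 2, mean = 11/2 ≈ 5.500
  cycle 1 → 0 → 1: weight = 11, length = 2, mean = 11/2 ≈ 5.500
Minimum mean = 2.000, attained e.g. along the cycle 0 → 0 with weight 2 and length 1. So λ(A) = 2/1 = 2.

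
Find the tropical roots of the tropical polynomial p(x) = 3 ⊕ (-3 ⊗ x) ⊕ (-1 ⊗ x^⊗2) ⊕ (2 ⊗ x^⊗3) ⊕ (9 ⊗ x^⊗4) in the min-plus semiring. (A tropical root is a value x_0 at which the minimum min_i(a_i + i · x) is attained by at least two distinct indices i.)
Roots: {-7, -3, -2, 6}

Each tropical root is a break point of the lower envelope of the lines y = a_i + i · x (there are 5 lines, with slopes 0, 1, ..., 4). Only the lines that attain the minimum somewhere contribute to roots; other lines are dominated. Here the surviving (envelope) indices are i = 4, i = 3, i = 2, i = 1, i = 0.
Intersections between consecutive envelope lines give the roots: for adjacent envelope indices i < j the intersection is x = (a_i − a_j) / (j − i). Reading off the sorted break points: {-7, -3, -2, 6}.
Verification: at each break x_0, at least two indices attain the minimum of min_i(a_i + i · x_0).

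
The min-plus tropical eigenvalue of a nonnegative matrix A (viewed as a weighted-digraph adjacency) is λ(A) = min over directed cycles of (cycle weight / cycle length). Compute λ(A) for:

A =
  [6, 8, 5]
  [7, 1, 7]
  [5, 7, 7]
λ(A) = 1

Enumerate directed cycles and compute their means (weight / length). Sample:
  cycle 0 → 0: weight = 6, length = 1, mean = 6/1 ≈ 6.000
  cycle 1 → 1: weight = 1, length = 1, mean = 1/1 ≈ 1.000
  cycle 2 → 2: weight = 7, length = 1, mean = 7/1 ≈ 7.000
  cycle 0 → 1 → 0: weight = 15, length = 2, mean = 15/2 ≈ 7.500
  cycle 0 → 2 → 0: weight = 10, length = 2, mean = 10/2 ≈ 5.000
  cycle 1 → 0 → 1: weight = 15, length = 2, mean = 15/2 ≈ 7.500
Minimum mean = 1.000, attained e.g. along the cycle 1 → 1 with weight 1 and length 1. So λ(A) = 1/1 = 1.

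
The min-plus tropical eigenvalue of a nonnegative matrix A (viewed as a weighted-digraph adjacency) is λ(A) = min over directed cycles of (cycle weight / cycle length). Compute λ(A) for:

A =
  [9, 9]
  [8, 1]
λ(A) = 1

Enumerate directed cycles and compute their means (weight / length). Sample:
  cycle 0 → 0: weight = 9, length = 1, mean = 9/1 ≈ 9.000
  cycle 1 → 1: weight = 1, length = 1, mean = 1/1 ≈ 1.000
  cycle 0 → 1 → 0: weight = 17, length = 2, mean = 17/2 ≈ 8.500
  cycle 1 → 0 → 1: weight = 17, length = 2, mean = 17/2 ≈ 8.500
Minimum mean = 1.000, attained e.g. along the cycle 1 → 1 with weight 1 and length 1. So λ(A) = 1/1 = 1.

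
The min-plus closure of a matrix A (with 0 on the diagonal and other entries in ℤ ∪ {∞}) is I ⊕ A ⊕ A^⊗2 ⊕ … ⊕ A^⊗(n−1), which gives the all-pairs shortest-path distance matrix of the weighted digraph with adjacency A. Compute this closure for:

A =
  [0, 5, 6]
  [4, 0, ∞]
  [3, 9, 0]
Closure =
  [0, 5, 6]
  [4, 0, 10]
  [3, 8, 0]

This is the Floyd-Warshall all-pairs shortest-path computation. For each intermediate vertex k = 0, 1, …, 2, update dist[i][j] ← min(dist[i][j], dist[i][k] + dist[k][j]). The final matrix gives, for each (i, j), the minimum total weight of any directed path from i to j (possibly empty when i = j).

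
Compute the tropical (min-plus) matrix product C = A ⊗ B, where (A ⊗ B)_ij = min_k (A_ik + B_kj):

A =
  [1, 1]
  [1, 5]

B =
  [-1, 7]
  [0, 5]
A ⊗ B =
  [0, 6]
  [0, 8]

Apply the min-plus product entry-by-entry:
  C[0][0] = min over k of (A[0][0] + B[0][0] = 1 + -1 = 0, A[0][1] + B[1][0] = 1 + 0 = 1) = 0 (attained at k = 0)
  C[0][1] = min over k of (A[0][0] + B[0][1] = 1 + 7 = 8, A[0][1] + B[1][1] = 1 + 5 = 6) = 6 (attained at k = 1)
  C[1][0] = min over k of (A[1][0] + B[0][0] = 1 + -1 = 0, A[1][1] + B[1][0] = 5 + 0 = 5) = 0 (attained at k = 0)
  C[1][1] = min over k of (A[1][0] + B[0][1] = 1 + 7 = 8, A[1][1] + B[1][1] = 5 + 5 = 10) = 8 (attained at k = 0)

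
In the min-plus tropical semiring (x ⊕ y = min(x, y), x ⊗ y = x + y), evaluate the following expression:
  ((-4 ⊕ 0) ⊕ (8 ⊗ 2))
((-4 ⊕ 0) ⊕ (8 ⊗ 2)) = -4

Expand innermost to outermost. Recall ⊕ takes the minimum of its arguments and ⊗ takes their sum. Working out the expression ((-4 ⊕ 0) ⊕ (8 ⊗ 2)) gives -4.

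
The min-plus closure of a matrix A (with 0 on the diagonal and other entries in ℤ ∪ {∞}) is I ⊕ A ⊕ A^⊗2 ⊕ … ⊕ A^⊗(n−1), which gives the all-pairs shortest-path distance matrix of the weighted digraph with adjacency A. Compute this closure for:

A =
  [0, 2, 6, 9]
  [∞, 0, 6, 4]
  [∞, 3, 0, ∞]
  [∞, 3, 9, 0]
Closure =
  [0, 2, 6, 6]
  [∞, 0, 6, 4]
  [∞, 3, 0, 7]
  [∞, 3, 9, 0]

This is the Floyd-Warshall all-pairs shortest-path computation. For each intermediate vertex k = 0, 1, …, 3, update dist[i][j] ← min(dist[i][j], dist[i][k] + dist[k][j]). The final matrix gives, for each (i, j), the minimum total weight of any directed path from i to j (possibly empty when i = j).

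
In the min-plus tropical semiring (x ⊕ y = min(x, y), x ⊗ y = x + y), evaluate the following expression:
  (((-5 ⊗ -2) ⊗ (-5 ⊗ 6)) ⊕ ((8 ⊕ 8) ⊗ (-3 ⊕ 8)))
(((-5 ⊗ -2) ⊗ (-5 ⊗ 6)) ⊕ ((8 ⊕ 8) ⊗ (-3 ⊕ 8))) = -6

Expand innermost to outermost. Recall ⊕ takes the minimum of its arguments and ⊗ takes their sum. Working out the expression (((-5 ⊗ -2) ⊗ (-5 ⊗ 6)) ⊕ ((8 ⊕ 8) ⊗ (-3 ⊕ 8))) gives -6.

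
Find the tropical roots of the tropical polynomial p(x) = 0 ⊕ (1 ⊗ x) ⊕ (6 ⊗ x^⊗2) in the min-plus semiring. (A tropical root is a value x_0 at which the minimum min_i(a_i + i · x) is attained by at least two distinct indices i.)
Roots: {-5, -1}

Each tropical root is a break point of the lower envelope of the lines y = a_i + i · x (there are 3 lines, with slopes 0, 1, ..., 2). Only the lines that attain the minimum somewhere contribute to roots; other lines are dominated. Here the surviving (envelope) indices are i = 2, i = 1, i = 0.
Intersections between consecutive envelope lines give the roots: for adjacent envelope indices i < j the intersection is x = (a_i − a_j) / (j − i). Reading off the sorted break points: {-5, -1}.
Verification: at each break x_0, at least two indices attain the minimum of min_i(a_i + i · x_0).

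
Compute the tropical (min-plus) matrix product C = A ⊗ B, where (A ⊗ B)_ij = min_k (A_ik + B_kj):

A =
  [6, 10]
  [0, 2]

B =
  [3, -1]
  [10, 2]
A ⊗ B =
  [9, 5]
  [3, -1]

Apply the min-plus product entry-by-entry:
  C[0][0] = min over k of (A[0][0] + B[0][0] = 6 + 3 = 9, A[0][1] + B[1][0] = 10 + 10 = 20) = 9 (attained at k = 0)
  C[0][1] = min over k of (A[0][0] + B[0][1] = 6 + -1 = 5, A[0][1] + B[1][1] = 10 + 2 = 12) = 5 (attained at k = 0)
  C[1][0] = min over k of (A[1][0] + B[0][0] = 0 + 3 = 3, A[1][1] + B[1][0] = 2 + 10 = 12) = 3 (attained at k = 0)
  C[1][1] = min over k of (A[1][0] + B[0][1] = 0 + -1 = -1, A[1][1] + B[1][1] = 2 + 2 = 4) = -1 (attained at k = 0)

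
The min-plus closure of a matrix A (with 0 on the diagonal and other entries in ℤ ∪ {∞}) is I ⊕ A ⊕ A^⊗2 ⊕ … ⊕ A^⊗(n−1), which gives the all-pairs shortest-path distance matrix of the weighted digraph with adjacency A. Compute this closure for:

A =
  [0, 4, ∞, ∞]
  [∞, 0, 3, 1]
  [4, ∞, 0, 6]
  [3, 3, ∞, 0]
Closure =
  [0, 4, 7, 5]
  [4, 0, 3, 1]
  [4, 8, 0, 6]
  [3, 3, 6, 0]

This is the Floyd-Warshall all-pairs shortest-path computation. For each intermediate vertex k = 0, 1, …, 3, update dist[i][j] ← min(dist[i][j], dist[i][k] + dist[k][j]). The final matrix gives, for each (i, j), the minimum total weight of any directed path from i to j (possibly empty when i = j).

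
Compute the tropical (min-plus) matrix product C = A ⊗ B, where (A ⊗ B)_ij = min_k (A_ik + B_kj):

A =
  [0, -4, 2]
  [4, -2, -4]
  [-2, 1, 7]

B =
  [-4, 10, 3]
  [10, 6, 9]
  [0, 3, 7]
A ⊗ B =
  [-4, 2, 3]
  [-4, -1, 3]
  [-6, 7, 1]

Apply the min-plus product entry-by-entry:
  C[0][0] = min over k of (A[0][0] + B[0][0] = 0 + -4 = -4, A[0][1] + B[1][0] = -4 + 10 = 6, A[0][2] + B[2][0] = 2 + 0 = 2) = -4 (attained at k = 0)
  C[0][1] = min over k of (A[0][0] + B[0][1] = 0 + 10 = 10, A[0][1] + B[1][1] = -4 + 6 = 2, A[0][2] + B[2][1] = 2 + 3 = 5) = 2 (attained at k = 1)
  C[0][2] = min over k of (A[0][0] + B[0][2] = 0 + 3 = 3, A[0][1] + B[1][2] = -4 + 9 = 5, A[0][2] + B[2][2] = 2 + 7 = 9) = 3 (attained at k = 0)
  C[1][0] = min over k of (A[1][0] + B[0][0] = 4 + -4 = 0, A[1][1] + B[1][0] = -2 + 10 = 8, A[1][2] + B[2][0] = -4 + 0 = -4) = -4 (attained at k = 2)
  C[1][1] = min over k of (A[1][0] + B[0][1] = 4 + 10 = 14, A[1][1] + B[1][1] = -2 + 6 = 4, A[1][2] + B[2][1] = -4 + 3 = -1) = -1 (attained at k = 2)
  C[1][2] = min over k of (A[1][0] + B[0][2] = 4 + 3 = 7, A[1][1] + B[1][2] = -2 + 9 = 7, A[1][2] + B[2][2] = -4 + 7 = 3) = 3 (attained at k = 2)
  C[2][0] = min over k of (A[2][0] + B[0][0] = -2 + -4 = -6, A[2][1] + B[1][0] = 1 + 10 = 11, A[2][2] + B[2][0] = 7 + 0 = 7) = -6 (attained at k = 0)
  C[2][1] = min over k of (A[2][0] + B[0][1] = -2 + 10 = 8, A[2][1] + B[1][1] = 1 + 6 = 7, A[2][2] + B[2][1] = 7 + 3 = 10) = 7 (attained at k = 1)
  C[2][2] = min over k of (A[2][0] + B[0][2] = -2 + 3 = 1, A[2][1] + B[1][2] = 1 + 9 = 10, A[2][2] + B[2][2] = 7 + 7 = 14) = 1 (attained at k = 0)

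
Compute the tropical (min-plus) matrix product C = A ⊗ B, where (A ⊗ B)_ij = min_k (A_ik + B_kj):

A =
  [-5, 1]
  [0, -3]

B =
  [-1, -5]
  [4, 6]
A ⊗ B =
  [-6, -10]
  [-1, -5]

Apply the min-plus product entry-by-entry:
  C[0][0] = min over k of (A[0][0] + B[0][0] = -5 + -1 = -6, A[0][1] + B[1][0] = 1 + 4 = 5) = -6 (attained at k = 0)
  C[0][1] = min over k of (A[0][0] + B[0][1] = -5 + -5 = -10, A[0][1] + B[1][1] = 1 + 6 = 7) = -10 (attained at k = 0)
  C[1][0] = min over k of (A[1][0] + B[0][0] = 0 + -1 = -1, A[1][1] + B[1][0] = -3 + 4 = 1) = -1 (attained at k = 0)
  C[1][1] = min over k of (A[1][0] + B[0][1] = 0 + -5 = -5, A[1][1] + B[1][1] = -3 + 6 = 3) = -5 (attained at k = 0)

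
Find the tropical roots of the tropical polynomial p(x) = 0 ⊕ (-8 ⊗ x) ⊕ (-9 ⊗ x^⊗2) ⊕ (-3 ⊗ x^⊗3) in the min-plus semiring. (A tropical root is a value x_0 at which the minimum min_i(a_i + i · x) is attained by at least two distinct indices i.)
Roots: {-6, 1, 8}

Each tropical root is a break point of the lower envelope of the lines y = a_i + i · x (there are 4 lines, with slopes 0, 1, ..., 3). Only the lines that attain the minimum somewhere contribute to roots; other lines are dominated. Here the surviving (envelope) indices are i = 3, i = 2, i = 1, i = 0.
Intersections between consecutive envelope lines give the roots: for adjacent envelope indices i < j the intersection is x = (a_i − a_j) / (j − i). Reading off the sorted break points: {-6, 1, 8}.
Verification: at each break x_0, at least two indices attain the minimum of min_i(a_i + i · x_0).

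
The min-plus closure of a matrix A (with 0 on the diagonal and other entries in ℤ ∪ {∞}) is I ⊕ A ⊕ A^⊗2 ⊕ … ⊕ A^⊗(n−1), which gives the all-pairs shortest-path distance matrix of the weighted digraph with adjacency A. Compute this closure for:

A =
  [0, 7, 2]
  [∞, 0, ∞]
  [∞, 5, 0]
Closure =
  [0, 7, 2]
  [∞, 0, ∞]
  [∞, 5, 0]

This is the Floyd-Warshall all-pairs shortest-path computation. For each intermediate vertex k = 0, 1, …, 2, update dist[i][j] ← min(dist[i][j], dist[i][k] + dist[k][j]). The final matrix gives, for each (i, j), the minimum total weight of any directed path from i to j (possibly empty when i = j).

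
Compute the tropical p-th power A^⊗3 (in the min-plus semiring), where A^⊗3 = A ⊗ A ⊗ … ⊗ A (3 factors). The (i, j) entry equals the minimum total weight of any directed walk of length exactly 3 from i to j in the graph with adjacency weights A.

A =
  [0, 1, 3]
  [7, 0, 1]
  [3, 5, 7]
A^⊗3 =
  [0, 1, 2]
  [4, 0, 1]
  [3, 4, 5]

Each entry (A^⊗3)_ij equals the minimum over all length-3 walks i = v_0 → v_1 → … → v_3 = j of Σ_t A[v_t][v_{t+1}]. For example, for (i, j) = (0, 2) we minimise over 9 possible intermediate vertex sequences; the minimum is 2, attained along the walk 0 → 0 → 1 → 2.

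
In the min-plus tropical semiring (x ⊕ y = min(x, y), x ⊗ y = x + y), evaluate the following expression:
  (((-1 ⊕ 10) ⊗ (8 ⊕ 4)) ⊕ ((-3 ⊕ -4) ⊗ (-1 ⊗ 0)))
(((-1 ⊕ 10) ⊗ (8 ⊕ 4)) ⊕ ((-3 ⊕ -4) ⊗ (-1 ⊗ 0))) = -5

Expand innermost to outermost. Recall ⊕ takes the minimum of its arguments and ⊗ takes their sum. Working out the expression (((-1 ⊕ 10) ⊗ (8 ⊕ 4)) ⊕ ((-3 ⊕ -4) ⊗ (-1 ⊗ 0))) gives -5.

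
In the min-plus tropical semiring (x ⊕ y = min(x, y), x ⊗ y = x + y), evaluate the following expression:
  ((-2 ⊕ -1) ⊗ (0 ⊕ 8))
((-2 ⊕ -1) ⊗ (0 ⊕ 8)) = -2

Expand innermost to outermost. Recall ⊕ takes the minimum of its arguments and ⊗ takes their sum. Working out the expression ((-2 ⊕ -1) ⊗ (0 ⊕ 8)) gives -2.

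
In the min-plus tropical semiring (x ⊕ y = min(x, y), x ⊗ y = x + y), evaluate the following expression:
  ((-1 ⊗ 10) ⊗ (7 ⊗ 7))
((-1 ⊗ 10) ⊗ (7 ⊗ 7)) = 23

Expand innermost to outermost. Recall ⊕ takes the minimum of its arguments and ⊗ takes their sum. Working out the expression ((-1 ⊗ 10) ⊗ (7 ⊗ 7)) gives 23.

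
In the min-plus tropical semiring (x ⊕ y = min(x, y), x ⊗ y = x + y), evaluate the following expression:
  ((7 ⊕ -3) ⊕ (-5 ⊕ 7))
((7 ⊕ -3) ⊕ (-5 ⊕ 7)) = -5

Expand innermost to outermost. Recall ⊕ takes the minimum of its arguments and ⊗ takes their sum. Working out the expression ((7 ⊕ -3) ⊕ (-5 ⊕ 7)) gives -5.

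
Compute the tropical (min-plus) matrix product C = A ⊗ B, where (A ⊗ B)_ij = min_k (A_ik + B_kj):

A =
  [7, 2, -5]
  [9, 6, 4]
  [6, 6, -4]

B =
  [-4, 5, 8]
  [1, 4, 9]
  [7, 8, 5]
A ⊗ B =
  [2, 3, 0]
  [5, 10, 9]
  [2, 4, 1]

Apply the min-plus product entry-by-entry:
  C[0][0] = min over k of (A[0][0] + B[0][0] = 7 + -4 = 3, A[0][1] + B[1][0] = 2 + 1 = 3, A[0][2] + B[2][0] = -5 + 7 = 2) = 2 (attained at k = 2)
  C[0][1] = min over k of (A[0][0] + B[0][1] = 7 + 5 = 12, A[0][1] + B[1][1] = 2 + 4 = 6, A[0][2] + B[2][1] = -5 + 8 = 3) = 3 (attained at k = 2)
  C[0][2] = min over k of (A[0][0] + B[0][2] = 7 + 8 = 15, A[0][1] + B[1][2] = 2 + 9 = 11, A[0][2] + B[2][2] = -5 + 5 = 0) = 0 (attained at k = 2)
  C[1][0] = min over k of (A[1][0] + B[0][0] = 9 + -4 = 5, A[1][1] + B[1][0] = 6 + 1 = 7, A[1][2] + B[2][0] = 4 + 7 = 11) = 5 (attained at k = 0)
  C[1][1] = min over k of (A[1][0] + B[0][1] = 9 + 5 = 14, A[1][1] + B[1][1] = 6 + 4 = 10, A[1][2] + B[2][1] = 4 + 8 = 12) = 10 (attained at k = 1)
  C[1][2] = min over k of (A[1][0] + B[0][2] = 9 + 8 = 17, A[1][1] + B[1][2] = 6 + 9 = 15, A[1][2] + B[2][2] = 4 + 5 = 9) = 9 (attained at k = 2)
  C[2][0] = min over k of (A[2][0] + B[0][0] = 6 + -4 = 2, A[2][1] + B[1][0] = 6 + 1 = 7, A[2][2] + B[2][0] = -4 + 7 = 3) = 2 (attained at k = 0)
  C[2][1] = min over k of (A[2][0] + B[0][1] = 6 + 5 = 11, A[2][1] + B[1][1] = 6 + 4 = 10, A[2][2] + B[2][1] = -4 + 8 = 4) = 4 (attained at k = 2)
  C[2][2] = min over k of (A[2][0] + B[0][2] = 6 + 8 = 14, A[2][1] + B[1][2] = 6 + 9 = 15, A[2][2] + B[2][2] = -4 + 5 = 1) = 1 (attained at k = 2)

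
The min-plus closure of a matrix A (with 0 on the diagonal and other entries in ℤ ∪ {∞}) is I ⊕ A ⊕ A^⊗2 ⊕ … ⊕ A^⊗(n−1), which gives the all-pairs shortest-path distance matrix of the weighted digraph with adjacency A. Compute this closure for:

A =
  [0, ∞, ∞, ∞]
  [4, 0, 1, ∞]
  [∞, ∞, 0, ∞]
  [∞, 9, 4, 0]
Closure =
  [0, ∞, ∞, ∞]
  [4, 0, 1, ∞]
  [∞, ∞, 0, ∞]
  [13, 9, 4, 0]

This is the Floyd-Warshall all-pairs shortest-path computation. For each intermediate vertex k = 0, 1, …, 3, update dist[i][j] ← min(dist[i][j], dist[i][k] + dist[k][j]). The final matrix gives, for each (i, j), the minimum total weight of any directed path from i to j (possibly empty when i = j).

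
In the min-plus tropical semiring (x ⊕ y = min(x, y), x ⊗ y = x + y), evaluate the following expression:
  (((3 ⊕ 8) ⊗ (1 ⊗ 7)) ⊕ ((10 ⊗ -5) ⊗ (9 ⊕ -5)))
(((3 ⊕ 8) ⊗ (1 ⊗ 7)) ⊕ ((10 ⊗ -5) ⊗ (9 ⊕ -5))) = 0

Expand innermost to outermost. Recall ⊕ takes the minimum of its arguments and ⊗ takes their sum. Working out the expression (((3 ⊕ 8) ⊗ (1 ⊗ 7)) ⊕ ((10 ⊗ -5) ⊗ (9 ⊕ -5))) gives 0.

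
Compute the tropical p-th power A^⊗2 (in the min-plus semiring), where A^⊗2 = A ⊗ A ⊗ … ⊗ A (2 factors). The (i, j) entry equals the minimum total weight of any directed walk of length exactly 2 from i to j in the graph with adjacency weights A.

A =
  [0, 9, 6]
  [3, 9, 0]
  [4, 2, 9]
A^⊗2 =
  [0, 8, 6]
  [3, 2, 9]
  [4, 11, 2]

Each entry (A^⊗2)_ij equals the minimum over all length-2 walks i = v_0 → v_1 → … → v_2 = j of Σ_t A[v_t][v_{t+1}]. For example, for (i, j) = (0, 2) we minimise over 3 possible intermediate vertex sequences; the minimum is 6, attained along the walk 0 → 0 → 2.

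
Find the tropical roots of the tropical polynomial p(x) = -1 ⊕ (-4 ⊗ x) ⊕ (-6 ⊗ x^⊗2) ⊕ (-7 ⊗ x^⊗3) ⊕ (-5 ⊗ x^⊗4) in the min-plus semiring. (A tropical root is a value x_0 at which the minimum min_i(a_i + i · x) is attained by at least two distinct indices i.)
Roots: {-2, 1, 2, 3}

Each tropical root is a break point of the lower envelope of the lines y = a_i + i · x (there are 5 lines, with slopes 0, 1, ..., 4). Only the lines that attain the minimum somewhere contribute to roots; other lines are dominated. Here the surviving (envelope) indices are i = 4, i = 3, i = 2, i = 1, i = 0.
Intersections between consecutive envelope lines give the roots: for adjacent envelope indices i < j the intersection is x = (a_i − a_j) / (j − i). Reading off the sorted break points: {-2, 1, 2, 3}.
Verification: at each break x_0, at least two indices attain the minimum of min_i(a_i + i · x_0).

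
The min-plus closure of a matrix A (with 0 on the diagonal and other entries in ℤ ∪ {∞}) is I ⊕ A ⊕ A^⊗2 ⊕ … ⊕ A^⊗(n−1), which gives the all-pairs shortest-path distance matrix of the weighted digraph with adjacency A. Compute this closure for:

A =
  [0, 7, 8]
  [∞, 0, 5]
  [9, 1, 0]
Closure =
  [0, 7, 8]
  [14, 0, 5]
  [9, 1, 0]

This is the Floyd-Warshall all-pairs shortest-path computation. For each intermediate vertex k = 0, 1, …, 2, update dist[i][j] ← min(dist[i][j], dist[i][k] + dist[k][j]). The final matrix gives, for each (i, j), the minimum total weight of any directed path from i to j (possibly empty when i = j).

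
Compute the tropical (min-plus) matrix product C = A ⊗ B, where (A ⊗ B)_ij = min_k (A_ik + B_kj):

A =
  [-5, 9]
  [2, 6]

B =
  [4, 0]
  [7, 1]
A ⊗ B =
  [-1, -5]
  [6, 2]

Apply the min-plus product entry-by-entry:
  C[0][0] = min over k of (A[0][0] + B[0][0] = -5 + 4 = -1, A[0][1] + B[1][0] = 9 + 7 = 16) = -1 (attained at k = 0)
  C[0][1] = min over k of (A[0][0] + B[0][1] = -5 + 0 = -5, A[0][1] + B[1][1] = 9 + 1 = 10) = -5 (attained at k = 0)
  C[1][0] = min over k of (A[1][0] + B[0][0] = 2 + 4 = 6, A[1][1] + B[1][0] = 6 + 7 = 13) = 6 (attained at k = 0)
  C[1][1] = min over k of (A[1][0] + B[0][1] = 2 + 0 = 2, A[1][1] + B[1][1] = 6 + 1 = 7) = 2 (attained at k = 0)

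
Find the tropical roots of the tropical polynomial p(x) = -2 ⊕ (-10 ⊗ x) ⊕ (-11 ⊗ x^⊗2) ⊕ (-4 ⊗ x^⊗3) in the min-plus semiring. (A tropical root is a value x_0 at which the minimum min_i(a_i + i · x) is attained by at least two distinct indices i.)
Roots: {-7, 1, 8}

Each tropical root is a break point of the lower envelope of the lines y = a_i + i · x (there are 4 lines, with slopes 0, 1, ..., 3). Only the lines that attain the minimum somewhere contribute to roots; other lines are dominated. Here the surviving (envelope) indices are i = 3, i = 2, i = 1, i = 0.
Intersections between consecutive envelope lines give the roots: for adjacent envelope indices i < j the intersection is x = (a_i − a_j) / (j − i). Reading off the sorted break points: {-7, 1, 8}.
Verification: at each break x_0, at least two indices attain the minimum of min_i(a_i + i · x_0).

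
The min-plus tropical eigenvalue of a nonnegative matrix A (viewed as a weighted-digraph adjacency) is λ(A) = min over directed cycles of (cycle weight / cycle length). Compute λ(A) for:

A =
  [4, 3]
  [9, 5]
λ(A) = 4

Enumerate directed cycles and compute their means (weight / length). Sample:
  cycle 0 → 0: weight = 4, length = 1, mean = 4/1 ≈ 4.000
  cycle 1 → 1: weight = 5, length = 1, mean = 5/1 ≈ 5.000
  cycle 0 → 1 → 0: weight = 12, length = 2, mean = 12/2 ≈ 6.000
  cycle 1 → 0 → 1: weight = 12, length = 2, mean = 12/2 ≈ 6.000
Minimum mean = 4.000, attained e.g. along the cycle 0 → 0 with weight 4 and length 1. So λ(A) = 4/1 = 4.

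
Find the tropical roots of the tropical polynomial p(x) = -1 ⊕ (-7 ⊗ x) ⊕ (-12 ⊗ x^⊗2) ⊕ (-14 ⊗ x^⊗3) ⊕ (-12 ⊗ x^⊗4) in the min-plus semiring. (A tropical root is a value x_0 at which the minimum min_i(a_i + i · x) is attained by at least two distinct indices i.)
Roots: {-2, 2, 5, 6}

Each tropical root is a break point of the lower envelope of the lines y = a_i + i · x (there are 5 lines, with slopes 0, 1, ..., 4). Only the lines that attain the minimum somewhere contribute to roots; other lines are dominated. Here the surviving (envelope) indices are i = 4, i = 3, i = 2, i = 1, i = 0.
Intersections between consecutive envelope lines give the roots: for adjacent envelope indices i < j the intersection is x = (a_i − a_j) / (j − i). Reading off the sorted break points: {-2, 2, 5, 6}.
Verification: at each break x_0, at least two indices attain the minimum of min_i(a_i + i · x_0).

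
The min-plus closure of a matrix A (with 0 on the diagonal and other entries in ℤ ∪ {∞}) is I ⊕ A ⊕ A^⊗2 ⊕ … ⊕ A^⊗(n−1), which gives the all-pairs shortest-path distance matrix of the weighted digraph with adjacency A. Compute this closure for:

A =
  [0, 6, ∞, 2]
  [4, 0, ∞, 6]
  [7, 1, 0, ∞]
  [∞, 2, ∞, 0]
Closure =
  [0, 4, ∞, 2]
  [4, 0, ∞, 6]
  [5, 1, 0, 7]
  [6, 2, ∞, 0]

This is the Floyd-Warshall all-pairs shortest-path computation. For each intermediate vertex k = 0, 1, …, 3, update dist[i][j] ← min(dist[i][j], dist[i][k] + dist[k][j]). The final matrix gives, for each (i, j), the minimum total weight of any directed path from i to j (possibly empty when i = j).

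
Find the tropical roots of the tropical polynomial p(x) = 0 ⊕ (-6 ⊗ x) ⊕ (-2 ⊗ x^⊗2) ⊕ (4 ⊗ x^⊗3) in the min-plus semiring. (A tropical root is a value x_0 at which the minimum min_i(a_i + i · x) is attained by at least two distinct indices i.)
Roots: {-6, -4, 6}

Each tropical root is a break point of the lower envelope of the lines y = a_i + i · x (there are 4 lines, with slopes 0, 1, ..., 3). Only the lines that attain the minimum somewhere contribute to roots; other lines are dominated. Here the surviving (envelope) indices are i = 3, i = 2, i = 1, i = 0.
Intersections between consecutive envelope lines give the roots: for adjacent envelope indices i < j the intersection is x = (a_i − a_j) / (j − i). Reading off the sorted break points: {-6, -4, 6}.
Verification: at each break x_0, at least two indices attain the minimum of min_i(a_i + i · x_0).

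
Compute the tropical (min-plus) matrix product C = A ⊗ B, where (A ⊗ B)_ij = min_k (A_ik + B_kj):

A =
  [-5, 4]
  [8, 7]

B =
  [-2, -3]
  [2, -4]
A ⊗ B =
  [-7, -8]
  [6, 3]

Apply the min-plus product entry-by-entry:
  C[0][0] = min over k of (A[0][0] + B[0][0] = -5 + -2 = -7, A[0][1] + B[1][0] = 4 + 2 = 6) = -7 (attained at k = 0)
  C[0][1] = min over k of (A[0][0] + B[0][1] = -5 + -3 = -8, A[0][1] + B[1][1] = 4 + -4 = 0) = -8 (attained at k = 0)
  C[1][0] = min over k of (A[1][0] + B[0][0] = 8 + -2 = 6, A[1][1] + B[1][0] = 7 + 2 = 9) = 6 (attained at k = 0)
  C[1][1] = min over k of (A[1][0] + B[0][1] = 8 + -3 = 5, A[1][1] + B[1][1] = 7 + -4 = 3) = 3 (attained at k = 1)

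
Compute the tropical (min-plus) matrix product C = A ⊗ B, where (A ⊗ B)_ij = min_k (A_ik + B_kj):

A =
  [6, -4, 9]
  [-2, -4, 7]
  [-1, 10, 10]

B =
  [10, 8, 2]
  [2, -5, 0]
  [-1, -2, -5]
A ⊗ B =
  [-2, -9, -4]
  [-2, -9, -4]
  [9, 5, 1]

Apply the min-plus product entry-by-entry:
  C[0][0] = min over k of (A[0][0] + B[0][0] = 6 + 10 = 16, A[0][1] + B[1][0] = -4 + 2 = -2, A[0][2] + B[2][0] = 9 + -1 = 8) = -2 (attained at k = 1)
  C[0][1] = min over k of (A[0][0] + B[0][1] = 6 + 8 = 14, A[0][1] + B[1][1] = -4 + -5 = -9, A[0][2] + B[2][1] = 9 + -2 = 7) = -9 (attained at k = 1)
  C[0][2] = min over k of (A[0][0] + B[0][2] = 6 + 2 = 8, A[0][1] + B[1][2] = -4 + 0 = -4, A[0][2] + B[2][2] = 9 + -5 = 4) = -4 (attained at k = 1)
  C[1][0] = min over k of (A[1][0] + B[0][0] = -2 + 10 = 8, A[1][1] + B[1][0] = -4 + 2 = -2, A[1][2] + B[2][0] = 7 + -1 = 6) = -2 (attained at k = 1)
  C[1][1] = min over k of (A[1][0] + B[0][1] = -2 + 8 = 6, A[1][1] + B[1][1] = -4 + -5 = -9, A[1][2] + B[2][1] = 7 + -2 = 5) = -9 (attained at k = 1)
  C[1][2] = min over k of (A[1][0] + B[0][2] = -2 + 2 = 0, A[1][1] + B[1][2] = -4 + 0 = -4, A[1][2] + B[2][2] = 7 + -5 = 2) = -4 (attained at k = 1)
  C[2][0] = min over k of (A[2][0] + B[0][0] = -1 + 10 = 9, A[2][1] + B[1][0] = 10 + 2 = 12, A[2][2] + B[2][0] = 10 + -1 = 9) = 9 (attained at k = 0)
  C[2][1] = min over k of (A[2][0] + B[0][1] = -1 + 8 = 7, A[2][1] + B[1][1] = 10 + -5 = 5, A[2][2] + B[2][1] = 10 + -2 = 8) = 5 (attained at k = 1)
  C[2][2] = min over k of (A[2][0] + B[0][2] = -1 + 2 = 1, A[2][1] + B[1][2] = 10 + 0 = 10, A[2][2] + B[2][2] = 10 + -5 = 5) = 1 (attained at k = 0)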